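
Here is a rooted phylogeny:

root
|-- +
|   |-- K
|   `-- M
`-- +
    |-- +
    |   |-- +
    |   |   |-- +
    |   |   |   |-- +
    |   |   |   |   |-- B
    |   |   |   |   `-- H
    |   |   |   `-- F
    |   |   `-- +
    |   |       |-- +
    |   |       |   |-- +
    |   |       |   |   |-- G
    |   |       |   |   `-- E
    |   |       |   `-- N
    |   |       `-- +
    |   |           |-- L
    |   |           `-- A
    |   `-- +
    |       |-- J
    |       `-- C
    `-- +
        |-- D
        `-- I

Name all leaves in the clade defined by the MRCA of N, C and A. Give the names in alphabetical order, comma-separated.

A, B, C, E, F, G, H, J, L, N

Tracing N: it sits inside ((G,E),N).
Tracing C: it sits inside (J,C).
Tracing A: it sits inside (L,A).
The smallest clade enclosing all 3 is ((((B,H),F),(((G,E),N),(L,A))),(J,C)); the answer is its 10 terminal taxa in alphabetical order.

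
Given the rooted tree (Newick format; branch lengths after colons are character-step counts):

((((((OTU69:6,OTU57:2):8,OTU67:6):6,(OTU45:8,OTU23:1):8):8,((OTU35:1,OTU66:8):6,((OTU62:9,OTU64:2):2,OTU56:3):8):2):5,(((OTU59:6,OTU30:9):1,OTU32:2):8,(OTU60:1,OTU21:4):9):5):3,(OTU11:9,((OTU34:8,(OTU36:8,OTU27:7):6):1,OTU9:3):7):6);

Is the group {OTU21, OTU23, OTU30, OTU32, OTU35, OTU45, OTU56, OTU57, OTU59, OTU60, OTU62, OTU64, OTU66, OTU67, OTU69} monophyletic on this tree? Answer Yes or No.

The most recent common ancestor of these taxa subtends (((((OTU69,OTU57),OTU67),(OTU45,OTU23)),((OTU35,OTU66),((OTU62,OTU64),OTU56))),(((OTU59,OTU30),OTU32),(OTU60,OTU21))).
That clade has exactly 15 tips — every listed taxon and nothing else — so the group is monophyletic.

Yes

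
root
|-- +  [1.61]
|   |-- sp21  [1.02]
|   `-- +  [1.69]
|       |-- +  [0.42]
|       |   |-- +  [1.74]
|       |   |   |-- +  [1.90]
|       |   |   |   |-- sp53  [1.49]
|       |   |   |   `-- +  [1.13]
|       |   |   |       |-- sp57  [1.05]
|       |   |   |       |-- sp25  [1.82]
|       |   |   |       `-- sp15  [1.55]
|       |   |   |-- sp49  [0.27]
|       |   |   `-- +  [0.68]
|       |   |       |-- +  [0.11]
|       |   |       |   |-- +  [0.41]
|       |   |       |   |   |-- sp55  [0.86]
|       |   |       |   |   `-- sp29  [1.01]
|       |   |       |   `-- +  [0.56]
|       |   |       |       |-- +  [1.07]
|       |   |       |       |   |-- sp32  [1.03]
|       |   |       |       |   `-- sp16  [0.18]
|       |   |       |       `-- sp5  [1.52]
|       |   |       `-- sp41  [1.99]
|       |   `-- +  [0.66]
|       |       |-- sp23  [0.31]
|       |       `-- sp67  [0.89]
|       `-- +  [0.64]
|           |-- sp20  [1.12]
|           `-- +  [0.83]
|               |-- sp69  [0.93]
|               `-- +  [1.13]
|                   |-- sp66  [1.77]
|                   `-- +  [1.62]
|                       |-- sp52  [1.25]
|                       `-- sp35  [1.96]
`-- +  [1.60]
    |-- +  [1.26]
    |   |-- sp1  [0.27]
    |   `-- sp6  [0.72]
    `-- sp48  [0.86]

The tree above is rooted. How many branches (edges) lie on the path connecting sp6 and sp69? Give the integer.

8

The MRCA of sp6 and sp69 is the root of the tree.
From sp6 up to that node: 3 branches. From sp69 up to the same node: 5 branches. Total: 3 + 5 = 8.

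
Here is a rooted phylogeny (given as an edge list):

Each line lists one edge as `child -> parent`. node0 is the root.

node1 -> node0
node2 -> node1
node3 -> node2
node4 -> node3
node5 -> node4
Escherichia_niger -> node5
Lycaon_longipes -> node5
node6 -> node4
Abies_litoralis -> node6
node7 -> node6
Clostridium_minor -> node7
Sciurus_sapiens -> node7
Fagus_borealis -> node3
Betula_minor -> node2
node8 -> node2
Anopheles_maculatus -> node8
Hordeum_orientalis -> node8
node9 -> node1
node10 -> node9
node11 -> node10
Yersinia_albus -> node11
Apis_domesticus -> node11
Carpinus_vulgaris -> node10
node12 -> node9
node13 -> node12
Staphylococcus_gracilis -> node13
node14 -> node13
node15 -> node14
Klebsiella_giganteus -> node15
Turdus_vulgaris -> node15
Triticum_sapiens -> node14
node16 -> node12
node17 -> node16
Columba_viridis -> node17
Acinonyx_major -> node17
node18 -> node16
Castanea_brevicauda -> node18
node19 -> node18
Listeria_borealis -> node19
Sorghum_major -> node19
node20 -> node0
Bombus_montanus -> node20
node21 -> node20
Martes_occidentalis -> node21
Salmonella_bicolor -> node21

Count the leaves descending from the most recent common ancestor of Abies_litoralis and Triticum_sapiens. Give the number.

The MRCA of Abies_litoralis and Triticum_sapiens is the node subtending (((((Escherichia_niger,Lycaon_longipes),(Abies_litoralis,(Clostridium_minor,Sciurus_sapiens))),Fagus_borealis),Betula_minor,(Anopheles_maculatus,Hordeum_orientalis)),(((Yersinia_albus,Apis_domesticus),Carpinus_vulgaris),((Staphylococcus_gracilis,((Klebsiella_giganteus,Turdus_vulgaris),Triticum_sapiens)),((Columba_viridis,Acinonyx_major),(Castanea_brevicauda,(Listeria_borealis,Sorghum_major)))))).
That clade contains 21 terminal taxa: Abies_litoralis, Acinonyx_major, Anopheles_maculatus, Apis_domesticus, Betula_minor, Carpinus_vulgaris, Castanea_brevicauda, Clostridium_minor, Columba_viridis, Escherichia_niger, Fagus_borealis, Hordeum_orientalis, Klebsiella_giganteus, Listeria_borealis, Lycaon_longipes, Sciurus_sapiens, Sorghum_major, Staphylococcus_gracilis, Triticum_sapiens, Turdus_vulgaris, Yersinia_albus.

21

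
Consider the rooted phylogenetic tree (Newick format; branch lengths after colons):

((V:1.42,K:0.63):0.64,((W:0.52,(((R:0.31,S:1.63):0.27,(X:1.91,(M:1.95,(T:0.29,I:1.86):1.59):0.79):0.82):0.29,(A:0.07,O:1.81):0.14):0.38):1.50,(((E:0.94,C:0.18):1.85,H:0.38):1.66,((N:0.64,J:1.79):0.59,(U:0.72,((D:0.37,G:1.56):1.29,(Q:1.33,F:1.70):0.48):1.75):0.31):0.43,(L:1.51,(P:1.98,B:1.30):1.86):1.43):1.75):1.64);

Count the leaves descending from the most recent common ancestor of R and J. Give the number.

The MRCA of R and J is the node subtending ((W,(((R,S),(X,(M,(T,I)))),(A,O))),(((E,C),H),((N,J),(U,((D,G),(Q,F)))),(L,(P,B)))).
That clade contains 22 terminal taxa: A, B, C, D, E, F, G, H, I, J, L, M, N, O, P, Q, R, S, T, U, W, X.

22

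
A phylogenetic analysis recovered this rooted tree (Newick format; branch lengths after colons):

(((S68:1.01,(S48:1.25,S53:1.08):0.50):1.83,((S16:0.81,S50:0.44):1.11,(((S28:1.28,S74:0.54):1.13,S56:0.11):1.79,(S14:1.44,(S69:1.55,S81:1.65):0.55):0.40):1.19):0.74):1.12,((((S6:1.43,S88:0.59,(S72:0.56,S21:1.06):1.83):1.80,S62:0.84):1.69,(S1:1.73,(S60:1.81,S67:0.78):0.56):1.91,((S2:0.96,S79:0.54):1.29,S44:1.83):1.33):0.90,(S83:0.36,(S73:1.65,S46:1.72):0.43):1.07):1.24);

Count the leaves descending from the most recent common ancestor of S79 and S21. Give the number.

11

The MRCA of S79 and S21 is the node subtending (((S6,S88,(S72,S21)),S62),(S1,(S60,S67)),((S2,S79),S44)).
That clade contains 11 terminal taxa: S1, S2, S21, S44, S6, S60, S62, S67, S72, S79, S88.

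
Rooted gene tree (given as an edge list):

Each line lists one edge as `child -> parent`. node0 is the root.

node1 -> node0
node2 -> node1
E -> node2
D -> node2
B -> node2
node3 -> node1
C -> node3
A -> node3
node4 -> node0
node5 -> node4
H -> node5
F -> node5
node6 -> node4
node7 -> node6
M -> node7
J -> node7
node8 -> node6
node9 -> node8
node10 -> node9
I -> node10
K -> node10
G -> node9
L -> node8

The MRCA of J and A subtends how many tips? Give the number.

13

The MRCA of J and A is the root, so the clade is the entire tree.
That clade contains 13 terminal taxa: A, B, C, D, E, F, G, H, I, J, K, L, M.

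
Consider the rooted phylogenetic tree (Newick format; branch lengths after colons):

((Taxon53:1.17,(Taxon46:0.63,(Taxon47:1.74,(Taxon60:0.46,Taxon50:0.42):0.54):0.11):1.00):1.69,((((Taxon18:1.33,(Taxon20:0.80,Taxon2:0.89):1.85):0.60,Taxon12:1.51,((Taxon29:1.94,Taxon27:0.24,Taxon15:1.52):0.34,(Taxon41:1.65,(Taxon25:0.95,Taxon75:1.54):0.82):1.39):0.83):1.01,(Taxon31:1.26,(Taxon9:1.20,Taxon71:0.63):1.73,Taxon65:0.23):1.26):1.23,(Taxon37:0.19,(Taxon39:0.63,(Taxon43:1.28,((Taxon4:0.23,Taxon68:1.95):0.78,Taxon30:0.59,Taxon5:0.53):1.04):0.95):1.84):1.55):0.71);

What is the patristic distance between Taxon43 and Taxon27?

The path runs Taxon43 → … → MRCA → … → Taxon27; the MRCA is the node subtending ((((Taxon18,(Taxon20,Taxon2)),Taxon12,((Taxon29,Taxon27,Taxon15),(Taxon41,(Taxon25,Taxon75)))),(Taxon31,(Taxon9,Taxon71),Taxon65)),(Taxon37,(Taxon39,(Taxon43,((Taxon4,Taxon68),Taxon30,Taxon5))))).
Branch lengths along that path: 1.28 + 0.95 + 1.84 + 1.55 + 1.23 + 1.01 + 0.83 + 0.34 + 0.24 = 9.27.

9.27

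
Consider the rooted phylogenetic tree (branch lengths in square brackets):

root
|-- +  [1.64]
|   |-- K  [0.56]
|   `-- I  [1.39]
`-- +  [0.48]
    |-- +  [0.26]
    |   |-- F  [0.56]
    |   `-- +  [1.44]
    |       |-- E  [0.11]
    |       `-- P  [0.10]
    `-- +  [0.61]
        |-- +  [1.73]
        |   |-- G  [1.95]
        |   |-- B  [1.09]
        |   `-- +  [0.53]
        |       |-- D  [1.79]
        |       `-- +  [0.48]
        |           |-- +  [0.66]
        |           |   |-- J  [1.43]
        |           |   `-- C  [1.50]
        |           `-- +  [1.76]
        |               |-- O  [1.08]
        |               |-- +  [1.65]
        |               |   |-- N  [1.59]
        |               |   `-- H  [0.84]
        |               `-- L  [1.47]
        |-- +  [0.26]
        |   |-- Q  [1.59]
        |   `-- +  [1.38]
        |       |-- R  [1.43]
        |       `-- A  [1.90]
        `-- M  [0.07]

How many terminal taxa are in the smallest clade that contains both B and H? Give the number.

9

The MRCA of B and H is the node subtending (G,B,(D,((J,C),(O,(N,H),L)))).
That clade contains 9 terminal taxa: B, C, D, G, H, J, L, N, O.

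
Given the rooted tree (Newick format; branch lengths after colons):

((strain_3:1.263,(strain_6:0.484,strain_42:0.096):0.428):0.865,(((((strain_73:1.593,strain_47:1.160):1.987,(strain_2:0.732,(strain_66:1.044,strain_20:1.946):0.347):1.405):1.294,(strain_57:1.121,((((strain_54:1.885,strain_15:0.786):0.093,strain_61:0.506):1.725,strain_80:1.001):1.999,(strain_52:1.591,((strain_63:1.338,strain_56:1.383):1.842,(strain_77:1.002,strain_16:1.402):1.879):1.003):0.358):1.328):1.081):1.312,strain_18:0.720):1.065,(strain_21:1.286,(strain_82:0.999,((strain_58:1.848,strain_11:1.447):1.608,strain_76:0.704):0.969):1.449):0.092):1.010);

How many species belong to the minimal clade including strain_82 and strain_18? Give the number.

21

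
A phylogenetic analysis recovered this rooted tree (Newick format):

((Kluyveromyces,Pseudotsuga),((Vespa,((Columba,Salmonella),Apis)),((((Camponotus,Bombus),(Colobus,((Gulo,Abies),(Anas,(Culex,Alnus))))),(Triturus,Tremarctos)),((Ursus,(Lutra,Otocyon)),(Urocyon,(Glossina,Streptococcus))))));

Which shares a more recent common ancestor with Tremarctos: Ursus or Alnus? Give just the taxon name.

Alnus

The MRCA of Tremarctos and Alnus subtends (((Camponotus,Bombus),(Colobus,((Gulo,Abies),(Anas,(Culex,Alnus))))),(Triturus,Tremarctos)) (10 taxa).
The MRCA of Tremarctos and Ursus subtends ((((Camponotus,Bombus),(Colobus,((Gulo,Abies),(Anas,(Culex,Alnus))))),(Triturus,Tremarctos)),((Ursus,(Lutra,Otocyon)),(Urocyon,(Glossina,Streptococcus)))) (16 taxa).
The first is nested inside the second, so Tremarctos shares a more recent common ancestor with Alnus.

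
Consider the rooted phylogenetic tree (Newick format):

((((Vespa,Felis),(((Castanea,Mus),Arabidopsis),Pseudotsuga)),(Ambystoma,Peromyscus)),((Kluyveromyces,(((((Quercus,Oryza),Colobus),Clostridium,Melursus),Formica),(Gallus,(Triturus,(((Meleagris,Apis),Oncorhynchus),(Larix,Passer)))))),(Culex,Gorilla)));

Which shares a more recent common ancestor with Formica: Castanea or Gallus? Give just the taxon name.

Gallus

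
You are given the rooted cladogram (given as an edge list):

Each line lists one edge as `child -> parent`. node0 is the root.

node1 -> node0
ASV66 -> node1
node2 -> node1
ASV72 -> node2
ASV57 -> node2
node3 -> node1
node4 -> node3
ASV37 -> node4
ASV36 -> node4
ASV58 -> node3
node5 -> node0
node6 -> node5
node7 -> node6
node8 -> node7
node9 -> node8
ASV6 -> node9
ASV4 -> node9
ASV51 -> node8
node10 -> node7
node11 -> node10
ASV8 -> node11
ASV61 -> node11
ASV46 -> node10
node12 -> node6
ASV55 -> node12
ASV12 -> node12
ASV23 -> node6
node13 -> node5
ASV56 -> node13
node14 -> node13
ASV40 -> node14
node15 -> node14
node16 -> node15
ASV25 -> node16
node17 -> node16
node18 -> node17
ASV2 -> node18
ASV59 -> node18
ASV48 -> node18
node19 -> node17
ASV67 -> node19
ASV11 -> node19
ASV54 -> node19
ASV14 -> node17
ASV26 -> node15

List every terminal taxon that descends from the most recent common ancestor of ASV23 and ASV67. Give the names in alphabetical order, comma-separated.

Tracing ASV23: it sits inside ((((ASV6,ASV4),ASV51),((ASV8,ASV61),ASV46)),(ASV55,ASV12),ASV23).
Tracing ASV67: it sits inside (ASV67,ASV11,ASV54).
The smallest clade enclosing both is (((((ASV6,ASV4),ASV51),((ASV8,ASV61),ASV46)),(ASV55,ASV12),ASV23),(ASV56,(ASV40,((ASV25,((ASV2,ASV59,ASV48),(ASV67,ASV11,ASV54),ASV14)),ASV26)))); the answer is its 20 terminal taxa in alphabetical order.

ASV11, ASV12, ASV14, ASV2, ASV23, ASV25, ASV26, ASV4, ASV40, ASV46, ASV48, ASV51, ASV54, ASV55, ASV56, ASV59, ASV6, ASV61, ASV67, ASV8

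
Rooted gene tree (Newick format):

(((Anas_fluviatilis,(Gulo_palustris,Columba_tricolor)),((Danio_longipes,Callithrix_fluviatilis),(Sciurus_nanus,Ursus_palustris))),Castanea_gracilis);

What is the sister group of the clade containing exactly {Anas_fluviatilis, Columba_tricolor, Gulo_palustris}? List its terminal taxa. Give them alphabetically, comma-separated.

The clade containing exactly {Anas_fluviatilis, Columba_tricolor, Gulo_palustris} attaches to the tree at the node subtending ((Anas_fluviatilis,(Gulo_palustris,Columba_tricolor)),((Danio_longipes,Callithrix_fluviatilis),(Sciurus_nanus,Ursus_palustris))).
The other lineage descending from that same node — the sister group — is ((Danio_longipes,Callithrix_fluviatilis),(Sciurus_nanus,Ursus_palustris)); its 4 tips in alphabetical order are the answer.

Callithrix_fluviatilis, Danio_longipes, Sciurus_nanus, Ursus_palustris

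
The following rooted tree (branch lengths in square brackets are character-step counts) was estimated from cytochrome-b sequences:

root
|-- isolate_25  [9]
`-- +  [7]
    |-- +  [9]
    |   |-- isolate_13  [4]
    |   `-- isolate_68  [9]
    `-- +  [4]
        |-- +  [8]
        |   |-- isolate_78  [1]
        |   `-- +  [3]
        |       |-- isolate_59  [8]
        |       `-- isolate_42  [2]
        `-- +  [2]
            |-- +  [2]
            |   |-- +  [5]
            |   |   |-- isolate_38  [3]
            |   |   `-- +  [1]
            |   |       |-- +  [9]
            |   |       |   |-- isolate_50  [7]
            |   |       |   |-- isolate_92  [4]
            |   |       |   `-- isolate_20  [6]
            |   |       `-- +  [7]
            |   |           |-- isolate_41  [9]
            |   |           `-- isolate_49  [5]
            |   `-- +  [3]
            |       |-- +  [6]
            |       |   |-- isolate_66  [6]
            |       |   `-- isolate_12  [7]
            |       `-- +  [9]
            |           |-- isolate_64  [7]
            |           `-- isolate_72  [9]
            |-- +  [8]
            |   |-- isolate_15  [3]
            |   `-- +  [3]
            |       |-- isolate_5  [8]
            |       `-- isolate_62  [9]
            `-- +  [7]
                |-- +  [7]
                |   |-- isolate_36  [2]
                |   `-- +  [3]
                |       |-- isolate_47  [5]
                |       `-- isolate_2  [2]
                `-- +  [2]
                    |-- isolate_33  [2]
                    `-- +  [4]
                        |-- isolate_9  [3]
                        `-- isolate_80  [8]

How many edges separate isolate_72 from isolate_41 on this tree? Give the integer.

The MRCA of isolate_72 and isolate_41 is the node subtending ((isolate_38,((isolate_50,isolate_92,isolate_20),(isolate_41,isolate_49))),((isolate_66,isolate_12),(isolate_64,isolate_72))).
From isolate_72 up to that node: 3 branches. From isolate_41 up to the same node: 4 branches. Total: 3 + 4 = 7.

7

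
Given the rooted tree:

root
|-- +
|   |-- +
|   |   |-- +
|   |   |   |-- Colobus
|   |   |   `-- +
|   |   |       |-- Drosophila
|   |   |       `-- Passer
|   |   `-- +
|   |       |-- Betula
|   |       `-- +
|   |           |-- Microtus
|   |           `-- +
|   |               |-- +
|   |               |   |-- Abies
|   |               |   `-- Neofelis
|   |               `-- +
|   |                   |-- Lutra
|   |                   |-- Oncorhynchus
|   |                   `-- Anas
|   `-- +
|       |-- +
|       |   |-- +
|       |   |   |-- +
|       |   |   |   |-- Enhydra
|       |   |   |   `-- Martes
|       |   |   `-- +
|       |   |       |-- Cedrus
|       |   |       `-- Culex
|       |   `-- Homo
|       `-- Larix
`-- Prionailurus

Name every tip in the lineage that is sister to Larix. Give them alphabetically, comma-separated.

Cedrus, Culex, Enhydra, Homo, Martes

Larix attaches to the tree at the node subtending ((((Enhydra,Martes),(Cedrus,Culex)),Homo),Larix).
The other lineage descending from that same node — the sister group — is (((Enhydra,Martes),(Cedrus,Culex)),Homo); its 5 tips in alphabetical order are the answer.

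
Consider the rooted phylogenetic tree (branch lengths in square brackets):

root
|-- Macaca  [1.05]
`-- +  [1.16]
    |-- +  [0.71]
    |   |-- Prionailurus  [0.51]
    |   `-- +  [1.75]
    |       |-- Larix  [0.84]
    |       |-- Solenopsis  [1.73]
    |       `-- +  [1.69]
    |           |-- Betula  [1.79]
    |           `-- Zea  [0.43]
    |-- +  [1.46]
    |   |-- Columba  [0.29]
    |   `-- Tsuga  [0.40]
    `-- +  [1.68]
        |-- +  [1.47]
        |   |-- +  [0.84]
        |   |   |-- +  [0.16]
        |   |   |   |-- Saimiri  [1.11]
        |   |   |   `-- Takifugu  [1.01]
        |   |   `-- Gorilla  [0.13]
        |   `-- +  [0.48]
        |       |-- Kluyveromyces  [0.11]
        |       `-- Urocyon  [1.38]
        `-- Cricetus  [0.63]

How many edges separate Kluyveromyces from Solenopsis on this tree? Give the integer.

The MRCA of Kluyveromyces and Solenopsis is the node subtending ((Prionailurus,(Larix,Solenopsis,(Betula,Zea))),(Columba,Tsuga),((((Saimiri,Takifugu),Gorilla),(Kluyveromyces,Urocyon)),Cricetus)).
From Kluyveromyces up to that node: 4 branches. From Solenopsis up to the same node: 3 branches. Total: 4 + 3 = 7.

7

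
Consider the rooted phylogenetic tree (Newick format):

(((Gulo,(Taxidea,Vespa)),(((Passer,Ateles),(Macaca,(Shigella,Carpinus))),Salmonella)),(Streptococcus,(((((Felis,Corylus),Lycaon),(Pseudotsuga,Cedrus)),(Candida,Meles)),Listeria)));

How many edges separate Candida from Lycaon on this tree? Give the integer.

5

The MRCA of Candida and Lycaon is the node subtending ((((Felis,Corylus),Lycaon),(Pseudotsuga,Cedrus)),(Candida,Meles)).
From Candida up to that node: 2 branches. From Lycaon up to the same node: 3 branches. Total: 2 + 3 = 5.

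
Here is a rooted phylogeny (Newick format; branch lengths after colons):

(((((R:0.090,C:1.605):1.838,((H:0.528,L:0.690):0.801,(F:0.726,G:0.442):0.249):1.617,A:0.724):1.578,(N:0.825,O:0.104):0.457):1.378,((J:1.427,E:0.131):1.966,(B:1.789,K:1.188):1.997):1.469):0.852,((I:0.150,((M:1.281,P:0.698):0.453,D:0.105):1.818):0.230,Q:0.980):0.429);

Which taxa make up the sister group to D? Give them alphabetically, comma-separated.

M, P

D attaches to the tree at the node subtending ((M,P),D).
The other lineage descending from that same node — the sister group — is (M,P); its 2 tips in alphabetical order are the answer.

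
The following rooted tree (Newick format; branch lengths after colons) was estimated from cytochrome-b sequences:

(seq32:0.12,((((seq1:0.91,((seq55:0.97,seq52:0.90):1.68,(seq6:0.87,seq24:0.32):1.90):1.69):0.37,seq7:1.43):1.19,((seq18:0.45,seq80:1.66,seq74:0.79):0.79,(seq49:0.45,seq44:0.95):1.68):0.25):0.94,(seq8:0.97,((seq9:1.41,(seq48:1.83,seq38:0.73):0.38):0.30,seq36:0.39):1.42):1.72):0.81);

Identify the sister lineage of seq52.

seq55

seq52 attaches to the tree at the node subtending (seq55,seq52).
The other lineage descending from that same node — the sister group — is the single tip seq55.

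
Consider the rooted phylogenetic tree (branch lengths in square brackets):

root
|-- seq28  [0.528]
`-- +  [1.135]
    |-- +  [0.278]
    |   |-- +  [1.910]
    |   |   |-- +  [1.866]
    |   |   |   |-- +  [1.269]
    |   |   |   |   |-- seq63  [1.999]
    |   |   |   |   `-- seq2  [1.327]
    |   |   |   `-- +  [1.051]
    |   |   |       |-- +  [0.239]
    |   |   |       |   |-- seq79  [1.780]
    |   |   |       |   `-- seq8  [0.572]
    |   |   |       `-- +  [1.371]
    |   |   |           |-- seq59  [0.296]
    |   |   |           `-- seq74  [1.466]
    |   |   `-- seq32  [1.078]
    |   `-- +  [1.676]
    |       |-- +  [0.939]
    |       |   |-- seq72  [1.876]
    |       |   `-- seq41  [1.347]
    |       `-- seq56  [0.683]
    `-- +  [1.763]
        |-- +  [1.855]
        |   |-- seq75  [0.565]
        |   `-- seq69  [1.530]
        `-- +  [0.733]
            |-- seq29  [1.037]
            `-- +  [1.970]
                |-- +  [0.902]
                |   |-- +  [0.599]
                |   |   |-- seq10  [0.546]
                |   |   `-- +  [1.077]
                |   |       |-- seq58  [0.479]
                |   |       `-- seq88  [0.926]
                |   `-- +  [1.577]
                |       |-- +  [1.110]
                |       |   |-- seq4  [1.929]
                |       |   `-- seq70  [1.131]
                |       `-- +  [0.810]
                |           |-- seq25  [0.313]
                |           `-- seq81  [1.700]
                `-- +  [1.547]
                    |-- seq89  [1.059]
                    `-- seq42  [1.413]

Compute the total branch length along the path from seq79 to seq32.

The path runs seq79 → … → MRCA → … → seq32; the MRCA is the node subtending (((seq63,seq2),((seq79,seq8),(seq59,seq74))),seq32).
Branch lengths along that path: 1.780 + 0.239 + 1.051 + 1.866 + 1.078 = 6.014.

6.014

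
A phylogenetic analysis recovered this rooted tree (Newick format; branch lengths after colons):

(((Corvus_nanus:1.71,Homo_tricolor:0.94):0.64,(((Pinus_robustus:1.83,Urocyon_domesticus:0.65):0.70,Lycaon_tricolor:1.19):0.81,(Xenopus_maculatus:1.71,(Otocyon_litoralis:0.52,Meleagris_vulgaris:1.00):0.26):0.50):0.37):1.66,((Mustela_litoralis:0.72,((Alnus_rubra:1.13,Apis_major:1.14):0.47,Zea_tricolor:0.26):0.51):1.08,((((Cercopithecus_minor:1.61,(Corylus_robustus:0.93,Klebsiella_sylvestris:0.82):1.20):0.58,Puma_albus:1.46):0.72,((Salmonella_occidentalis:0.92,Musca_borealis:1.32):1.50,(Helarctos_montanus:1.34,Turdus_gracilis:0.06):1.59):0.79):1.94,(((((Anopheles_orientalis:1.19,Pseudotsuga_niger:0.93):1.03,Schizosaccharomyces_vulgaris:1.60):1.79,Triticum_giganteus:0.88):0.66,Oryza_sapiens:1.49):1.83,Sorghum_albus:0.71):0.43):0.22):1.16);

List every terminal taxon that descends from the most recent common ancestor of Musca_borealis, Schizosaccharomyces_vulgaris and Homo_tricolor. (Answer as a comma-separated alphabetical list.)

Alnus_rubra, Anopheles_orientalis, Apis_major, Cercopithecus_minor, Corvus_nanus, Corylus_robustus, Helarctos_montanus, Homo_tricolor, Klebsiella_sylvestris, Lycaon_tricolor, Meleagris_vulgaris, Musca_borealis, Mustela_litoralis, Oryza_sapiens, Otocyon_litoralis, Pinus_robustus, Pseudotsuga_niger, Puma_albus, Salmonella_occidentalis, Schizosaccharomyces_vulgaris, Sorghum_albus, Triticum_giganteus, Turdus_gracilis, Urocyon_domesticus, Xenopus_maculatus, Zea_tricolor

Tracing Musca_borealis: it sits inside (Salmonella_occidentalis,Musca_borealis).
Tracing Schizosaccharomyces_vulgaris: it sits inside ((Anopheles_orientalis,Pseudotsuga_niger),Schizosaccharomyces_vulgaris).
Tracing Homo_tricolor: it sits inside (Corvus_nanus,Homo_tricolor).
The smallest clade enclosing all 3 is the whole tree (their MRCA is the root), so the answer is all 26 tips in alphabetical order.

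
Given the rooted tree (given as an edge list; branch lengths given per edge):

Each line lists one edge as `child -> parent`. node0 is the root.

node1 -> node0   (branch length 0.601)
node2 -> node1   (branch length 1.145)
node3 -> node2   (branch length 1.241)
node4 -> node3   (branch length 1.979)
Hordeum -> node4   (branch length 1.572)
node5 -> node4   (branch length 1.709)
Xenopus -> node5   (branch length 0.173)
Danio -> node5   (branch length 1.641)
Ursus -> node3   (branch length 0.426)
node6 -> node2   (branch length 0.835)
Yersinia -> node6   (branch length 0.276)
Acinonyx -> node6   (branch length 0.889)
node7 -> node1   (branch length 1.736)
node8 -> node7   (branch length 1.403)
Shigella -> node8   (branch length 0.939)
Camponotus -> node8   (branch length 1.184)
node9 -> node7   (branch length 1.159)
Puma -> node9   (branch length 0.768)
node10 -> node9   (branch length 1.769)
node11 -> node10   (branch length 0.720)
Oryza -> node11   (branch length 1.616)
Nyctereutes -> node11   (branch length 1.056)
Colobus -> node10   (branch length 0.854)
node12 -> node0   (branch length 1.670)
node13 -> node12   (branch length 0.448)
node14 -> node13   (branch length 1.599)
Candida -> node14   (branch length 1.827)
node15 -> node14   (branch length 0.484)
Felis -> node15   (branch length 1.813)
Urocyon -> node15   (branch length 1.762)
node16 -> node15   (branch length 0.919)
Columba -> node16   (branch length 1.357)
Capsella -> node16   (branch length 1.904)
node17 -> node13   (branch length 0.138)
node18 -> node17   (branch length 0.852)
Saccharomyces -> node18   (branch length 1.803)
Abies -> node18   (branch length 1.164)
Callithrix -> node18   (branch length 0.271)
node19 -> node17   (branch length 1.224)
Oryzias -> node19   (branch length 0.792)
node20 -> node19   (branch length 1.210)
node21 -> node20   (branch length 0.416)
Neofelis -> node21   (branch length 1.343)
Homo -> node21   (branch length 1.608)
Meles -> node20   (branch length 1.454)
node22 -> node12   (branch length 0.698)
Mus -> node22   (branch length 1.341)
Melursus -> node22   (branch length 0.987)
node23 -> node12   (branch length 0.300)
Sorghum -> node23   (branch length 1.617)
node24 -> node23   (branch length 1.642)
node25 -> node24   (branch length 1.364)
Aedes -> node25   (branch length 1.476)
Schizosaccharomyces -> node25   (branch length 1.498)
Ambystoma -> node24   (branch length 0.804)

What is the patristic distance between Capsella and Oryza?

14.625

The path runs Capsella → … → MRCA → … → Oryza; the MRCA is the root of the tree.
Branch lengths along that path: 1.904 + 0.919 + 0.484 + 1.599 + 0.448 + 1.670 + 0.601 + 1.736 + 1.159 + 1.769 + 0.720 + 1.616 = 14.625.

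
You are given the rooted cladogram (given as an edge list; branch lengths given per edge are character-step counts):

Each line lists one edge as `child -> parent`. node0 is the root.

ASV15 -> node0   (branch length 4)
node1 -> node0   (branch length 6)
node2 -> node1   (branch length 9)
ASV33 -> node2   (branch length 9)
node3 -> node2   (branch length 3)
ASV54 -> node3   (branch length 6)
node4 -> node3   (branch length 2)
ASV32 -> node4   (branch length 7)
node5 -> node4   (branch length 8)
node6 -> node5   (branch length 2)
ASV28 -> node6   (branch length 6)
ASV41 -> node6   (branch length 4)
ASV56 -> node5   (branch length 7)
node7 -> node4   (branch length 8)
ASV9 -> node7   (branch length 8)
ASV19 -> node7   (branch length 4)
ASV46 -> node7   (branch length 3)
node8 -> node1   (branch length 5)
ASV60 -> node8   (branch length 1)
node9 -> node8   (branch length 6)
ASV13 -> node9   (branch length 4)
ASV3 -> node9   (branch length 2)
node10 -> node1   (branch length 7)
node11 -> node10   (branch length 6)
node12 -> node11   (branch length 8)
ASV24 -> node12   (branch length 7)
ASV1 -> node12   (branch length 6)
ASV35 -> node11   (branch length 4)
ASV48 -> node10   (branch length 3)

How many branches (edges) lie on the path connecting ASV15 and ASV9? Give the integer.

7

The MRCA of ASV15 and ASV9 is the root of the tree.
From ASV15 up to that node: 1 branch. From ASV9 up to the same node: 6 branches. Total: 1 + 6 = 7.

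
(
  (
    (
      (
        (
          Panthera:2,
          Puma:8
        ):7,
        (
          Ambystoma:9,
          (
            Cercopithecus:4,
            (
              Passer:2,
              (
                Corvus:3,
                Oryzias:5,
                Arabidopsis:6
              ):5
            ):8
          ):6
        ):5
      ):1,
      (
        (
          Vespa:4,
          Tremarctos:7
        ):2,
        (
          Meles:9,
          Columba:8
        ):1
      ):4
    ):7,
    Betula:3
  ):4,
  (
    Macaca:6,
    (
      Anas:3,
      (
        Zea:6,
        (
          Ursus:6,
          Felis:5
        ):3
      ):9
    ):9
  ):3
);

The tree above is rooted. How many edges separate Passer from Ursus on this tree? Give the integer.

12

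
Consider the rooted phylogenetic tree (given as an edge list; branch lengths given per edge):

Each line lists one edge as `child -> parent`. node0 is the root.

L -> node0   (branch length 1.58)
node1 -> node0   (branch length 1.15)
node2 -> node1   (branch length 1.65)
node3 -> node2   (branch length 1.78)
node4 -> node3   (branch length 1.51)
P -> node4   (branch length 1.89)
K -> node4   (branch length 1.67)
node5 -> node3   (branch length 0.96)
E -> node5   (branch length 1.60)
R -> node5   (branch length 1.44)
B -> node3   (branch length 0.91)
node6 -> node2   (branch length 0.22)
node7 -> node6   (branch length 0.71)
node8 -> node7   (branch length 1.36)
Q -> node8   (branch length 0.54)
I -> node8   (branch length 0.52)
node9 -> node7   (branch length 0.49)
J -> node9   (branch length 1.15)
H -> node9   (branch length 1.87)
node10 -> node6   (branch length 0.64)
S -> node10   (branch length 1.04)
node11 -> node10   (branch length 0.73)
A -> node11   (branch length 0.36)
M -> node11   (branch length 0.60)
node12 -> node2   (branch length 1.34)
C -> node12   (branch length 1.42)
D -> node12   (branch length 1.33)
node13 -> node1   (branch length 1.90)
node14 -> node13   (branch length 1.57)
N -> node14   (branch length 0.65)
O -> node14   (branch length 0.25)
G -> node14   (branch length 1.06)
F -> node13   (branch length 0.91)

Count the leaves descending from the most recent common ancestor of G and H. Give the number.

18

The MRCA of G and H is the node subtending ((((P,K),(E,R),B),(((Q,I),(J,H)),(S,(A,M))),(C,D)),((N,O,G),F)).
That clade contains 18 terminal taxa: A, B, C, D, E, F, G, H, I, J, K, M, N, O, P, Q, R, S.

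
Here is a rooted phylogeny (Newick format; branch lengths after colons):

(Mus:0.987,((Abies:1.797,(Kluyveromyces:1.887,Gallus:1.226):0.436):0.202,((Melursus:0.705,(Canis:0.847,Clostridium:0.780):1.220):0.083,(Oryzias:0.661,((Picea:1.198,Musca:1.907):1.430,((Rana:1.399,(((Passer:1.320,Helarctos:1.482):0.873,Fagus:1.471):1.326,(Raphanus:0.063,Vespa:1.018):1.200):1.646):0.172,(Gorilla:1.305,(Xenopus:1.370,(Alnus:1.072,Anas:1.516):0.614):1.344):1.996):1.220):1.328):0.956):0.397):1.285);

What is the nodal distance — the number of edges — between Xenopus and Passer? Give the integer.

The MRCA of Xenopus and Passer is the node subtending ((Rana,(((Passer,Helarctos),Fagus),(Raphanus,Vespa))),(Gorilla,(Xenopus,(Alnus,Anas)))).
From Xenopus up to that node: 3 branches. From Passer up to the same node: 5 branches. Total: 3 + 5 = 8.

8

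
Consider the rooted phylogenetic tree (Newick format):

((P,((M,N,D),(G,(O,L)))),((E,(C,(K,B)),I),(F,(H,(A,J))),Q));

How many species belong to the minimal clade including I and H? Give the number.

10

The MRCA of I and H is the node subtending ((E,(C,(K,B)),I),(F,(H,(A,J))),Q).
That clade contains 10 terminal taxa: A, B, C, E, F, H, I, J, K, Q.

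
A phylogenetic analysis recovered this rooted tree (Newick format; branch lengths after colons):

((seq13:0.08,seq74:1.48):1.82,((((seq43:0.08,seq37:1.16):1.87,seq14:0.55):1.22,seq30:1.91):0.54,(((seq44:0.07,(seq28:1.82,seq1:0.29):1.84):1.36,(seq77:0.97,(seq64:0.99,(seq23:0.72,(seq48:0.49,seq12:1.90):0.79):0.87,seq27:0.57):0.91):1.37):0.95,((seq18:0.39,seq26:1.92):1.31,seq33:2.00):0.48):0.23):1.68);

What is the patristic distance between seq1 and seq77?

The path runs seq1 → … → MRCA → … → seq77; the MRCA is the node subtending ((seq44,(seq28,seq1)),(seq77,(seq64,(seq23,(seq48,seq12)),seq27))).
Branch lengths along that path: 0.29 + 1.84 + 1.36 + 1.37 + 0.97 = 5.83.

5.83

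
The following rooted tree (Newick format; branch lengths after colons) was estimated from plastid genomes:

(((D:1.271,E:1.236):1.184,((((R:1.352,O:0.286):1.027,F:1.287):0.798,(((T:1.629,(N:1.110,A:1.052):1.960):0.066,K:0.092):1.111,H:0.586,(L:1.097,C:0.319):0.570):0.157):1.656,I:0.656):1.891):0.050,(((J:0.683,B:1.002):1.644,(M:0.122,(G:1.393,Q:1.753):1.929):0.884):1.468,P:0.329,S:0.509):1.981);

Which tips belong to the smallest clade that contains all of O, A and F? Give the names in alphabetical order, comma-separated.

Tracing O: it sits inside (R,O).
Tracing A: it sits inside (N,A).
Tracing F: it sits inside ((R,O),F).
The smallest clade enclosing all 3 is (((R,O),F),(((T,(N,A)),K),H,(L,C))); the answer is its 10 terminal taxa in alphabetical order.

A, C, F, H, K, L, N, O, R, T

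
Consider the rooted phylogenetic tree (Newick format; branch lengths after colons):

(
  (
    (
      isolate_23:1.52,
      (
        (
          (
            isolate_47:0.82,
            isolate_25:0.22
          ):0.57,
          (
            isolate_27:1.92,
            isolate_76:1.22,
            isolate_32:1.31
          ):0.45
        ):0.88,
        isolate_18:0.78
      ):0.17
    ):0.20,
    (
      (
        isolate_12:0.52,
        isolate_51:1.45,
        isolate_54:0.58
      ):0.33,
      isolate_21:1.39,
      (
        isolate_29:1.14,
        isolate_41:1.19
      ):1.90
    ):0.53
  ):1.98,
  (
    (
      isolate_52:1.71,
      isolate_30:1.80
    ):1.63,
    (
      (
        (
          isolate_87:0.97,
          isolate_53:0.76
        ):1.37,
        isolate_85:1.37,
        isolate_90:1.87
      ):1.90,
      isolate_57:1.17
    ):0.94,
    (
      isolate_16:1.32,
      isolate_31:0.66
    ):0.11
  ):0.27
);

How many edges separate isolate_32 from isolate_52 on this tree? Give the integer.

9

The MRCA of isolate_32 and isolate_52 is the root of the tree.
From isolate_32 up to that node: 6 branches. From isolate_52 up to the same node: 3 branches. Total: 6 + 3 = 9.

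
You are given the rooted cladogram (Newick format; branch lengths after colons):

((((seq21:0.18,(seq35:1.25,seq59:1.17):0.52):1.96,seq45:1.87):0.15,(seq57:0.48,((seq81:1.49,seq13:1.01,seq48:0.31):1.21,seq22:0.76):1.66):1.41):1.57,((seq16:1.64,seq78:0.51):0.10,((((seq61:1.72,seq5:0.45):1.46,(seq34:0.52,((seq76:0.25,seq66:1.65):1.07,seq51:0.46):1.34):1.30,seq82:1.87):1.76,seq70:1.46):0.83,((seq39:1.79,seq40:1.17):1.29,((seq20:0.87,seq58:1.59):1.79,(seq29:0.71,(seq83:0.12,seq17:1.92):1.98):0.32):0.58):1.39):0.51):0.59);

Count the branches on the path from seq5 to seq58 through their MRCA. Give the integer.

8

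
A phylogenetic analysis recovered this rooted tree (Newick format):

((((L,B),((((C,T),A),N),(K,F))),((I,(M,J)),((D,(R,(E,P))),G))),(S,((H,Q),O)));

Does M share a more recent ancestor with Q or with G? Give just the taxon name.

The MRCA of M and G subtends ((I,(M,J)),((D,(R,(E,P))),G)) (8 taxa).
The MRCA of M and Q is the root, subtending the entire tree (20 taxa).
The first is nested inside the second, so M shares a more recent common ancestor with G.

G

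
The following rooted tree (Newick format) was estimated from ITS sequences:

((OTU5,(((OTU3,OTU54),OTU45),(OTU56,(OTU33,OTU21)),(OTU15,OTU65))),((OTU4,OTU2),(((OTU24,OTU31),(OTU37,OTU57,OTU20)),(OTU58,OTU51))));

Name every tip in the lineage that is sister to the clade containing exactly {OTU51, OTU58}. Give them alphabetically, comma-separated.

The clade containing exactly {OTU51, OTU58} attaches to the tree at the node subtending (((OTU24,OTU31),(OTU37,OTU57,OTU20)),(OTU58,OTU51)).
The other lineage descending from that same node — the sister group — is ((OTU24,OTU31),(OTU37,OTU57,OTU20)); its 5 tips in alphabetical order are the answer.

OTU20, OTU24, OTU31, OTU37, OTU57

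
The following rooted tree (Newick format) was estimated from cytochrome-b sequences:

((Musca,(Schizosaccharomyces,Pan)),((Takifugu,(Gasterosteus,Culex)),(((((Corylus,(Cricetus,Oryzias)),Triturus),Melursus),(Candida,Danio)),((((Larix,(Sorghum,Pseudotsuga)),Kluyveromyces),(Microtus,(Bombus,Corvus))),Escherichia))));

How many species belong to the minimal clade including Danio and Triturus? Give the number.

7

The MRCA of Danio and Triturus is the node subtending ((((Corylus,(Cricetus,Oryzias)),Triturus),Melursus),(Candida,Danio)).
That clade contains 7 terminal taxa: Candida, Corylus, Cricetus, Danio, Melursus, Oryzias, Triturus.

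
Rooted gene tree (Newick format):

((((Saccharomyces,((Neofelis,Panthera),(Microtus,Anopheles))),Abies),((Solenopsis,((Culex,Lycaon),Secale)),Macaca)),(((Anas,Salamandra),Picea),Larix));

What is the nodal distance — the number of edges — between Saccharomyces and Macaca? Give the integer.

The MRCA of Saccharomyces and Macaca is the node subtending (((Saccharomyces,((Neofelis,Panthera),(Microtus,Anopheles))),Abies),((Solenopsis,((Culex,Lycaon),Secale)),Macaca)).
From Saccharomyces up to that node: 3 branches. From Macaca up to the same node: 2 branches. Total: 3 + 2 = 5.

5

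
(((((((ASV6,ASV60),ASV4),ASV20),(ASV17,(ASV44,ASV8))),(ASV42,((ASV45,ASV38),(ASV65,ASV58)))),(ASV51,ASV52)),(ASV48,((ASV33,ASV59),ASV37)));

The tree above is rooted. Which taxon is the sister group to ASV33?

ASV59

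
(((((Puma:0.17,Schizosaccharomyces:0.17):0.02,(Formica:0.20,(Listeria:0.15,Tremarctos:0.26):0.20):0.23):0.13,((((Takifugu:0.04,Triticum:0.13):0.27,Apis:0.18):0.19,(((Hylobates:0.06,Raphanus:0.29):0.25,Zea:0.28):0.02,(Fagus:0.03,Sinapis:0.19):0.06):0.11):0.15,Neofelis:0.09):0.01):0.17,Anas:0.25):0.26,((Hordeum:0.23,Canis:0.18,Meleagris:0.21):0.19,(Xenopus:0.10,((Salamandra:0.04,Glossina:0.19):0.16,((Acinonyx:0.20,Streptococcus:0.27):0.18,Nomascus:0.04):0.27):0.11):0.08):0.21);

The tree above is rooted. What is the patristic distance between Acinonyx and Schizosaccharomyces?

The path runs Acinonyx → … → MRCA → … → Schizosaccharomyces; the MRCA is the root of the tree.
Branch lengths along that path: 0.20 + 0.18 + 0.27 + 0.11 + 0.08 + 0.21 + 0.26 + 0.17 + 0.13 + 0.02 + 0.17 = 1.80.

1.80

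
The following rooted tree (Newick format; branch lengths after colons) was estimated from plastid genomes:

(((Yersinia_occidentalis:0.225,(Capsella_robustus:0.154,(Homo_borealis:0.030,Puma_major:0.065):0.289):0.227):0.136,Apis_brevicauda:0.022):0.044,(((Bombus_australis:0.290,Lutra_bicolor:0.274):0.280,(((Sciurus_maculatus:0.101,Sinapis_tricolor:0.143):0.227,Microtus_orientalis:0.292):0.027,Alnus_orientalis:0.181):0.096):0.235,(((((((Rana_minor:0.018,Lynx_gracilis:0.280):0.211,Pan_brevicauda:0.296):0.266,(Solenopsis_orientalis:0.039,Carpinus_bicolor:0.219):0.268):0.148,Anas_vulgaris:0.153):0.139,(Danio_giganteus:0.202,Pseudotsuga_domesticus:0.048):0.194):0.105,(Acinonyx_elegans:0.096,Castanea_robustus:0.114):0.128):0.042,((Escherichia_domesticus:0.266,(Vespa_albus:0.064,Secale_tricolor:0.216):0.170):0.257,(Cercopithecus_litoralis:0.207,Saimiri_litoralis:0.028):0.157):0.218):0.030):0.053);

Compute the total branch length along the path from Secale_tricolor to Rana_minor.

1.790

The path runs Secale_tricolor → … → MRCA → … → Rana_minor; the MRCA is the node subtending (((((((Rana_minor,Lynx_gracilis),Pan_brevicauda),(Solenopsis_orientalis,Carpinus_bicolor)),Anas_vulgaris),(Danio_giganteus,Pseudotsuga_domesticus)),(Acinonyx_elegans,Castanea_robustus)),((Escherichia_domesticus,(Vespa_albus,Secale_tricolor)),(Cercopithecus_litoralis,Saimiri_litoralis))).
Branch lengths along that path: 0.216 + 0.170 + 0.257 + 0.218 + 0.042 + 0.105 + 0.139 + 0.148 + 0.266 + 0.211 + 0.018 = 1.790.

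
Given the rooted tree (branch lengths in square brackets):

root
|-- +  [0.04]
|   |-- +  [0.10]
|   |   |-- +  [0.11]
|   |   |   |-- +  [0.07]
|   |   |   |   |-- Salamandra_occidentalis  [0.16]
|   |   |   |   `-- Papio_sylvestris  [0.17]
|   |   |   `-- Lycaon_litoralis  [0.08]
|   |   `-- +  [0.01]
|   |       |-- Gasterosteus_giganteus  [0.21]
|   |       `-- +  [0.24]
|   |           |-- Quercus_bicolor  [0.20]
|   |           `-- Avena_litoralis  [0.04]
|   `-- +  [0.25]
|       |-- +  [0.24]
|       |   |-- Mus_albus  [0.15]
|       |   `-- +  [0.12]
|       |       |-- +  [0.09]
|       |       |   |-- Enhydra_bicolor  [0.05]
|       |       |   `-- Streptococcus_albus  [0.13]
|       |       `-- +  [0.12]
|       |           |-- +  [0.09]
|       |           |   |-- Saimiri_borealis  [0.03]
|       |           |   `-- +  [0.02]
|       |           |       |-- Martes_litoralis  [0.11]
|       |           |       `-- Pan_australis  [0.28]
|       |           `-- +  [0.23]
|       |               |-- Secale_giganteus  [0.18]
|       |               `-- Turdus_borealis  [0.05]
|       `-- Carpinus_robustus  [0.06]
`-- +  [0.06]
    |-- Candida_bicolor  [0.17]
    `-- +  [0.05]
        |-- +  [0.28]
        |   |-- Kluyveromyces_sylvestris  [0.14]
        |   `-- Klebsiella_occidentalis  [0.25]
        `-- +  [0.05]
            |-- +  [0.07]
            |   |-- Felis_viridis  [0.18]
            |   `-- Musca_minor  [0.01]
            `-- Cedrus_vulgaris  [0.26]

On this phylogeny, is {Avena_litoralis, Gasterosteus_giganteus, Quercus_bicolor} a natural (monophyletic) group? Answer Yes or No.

The most recent common ancestor of these taxa subtends (Gasterosteus_giganteus,(Quercus_bicolor,Avena_litoralis)).
That clade has exactly 3 tips — every listed taxon and nothing else — so the group is monophyletic.

Yes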